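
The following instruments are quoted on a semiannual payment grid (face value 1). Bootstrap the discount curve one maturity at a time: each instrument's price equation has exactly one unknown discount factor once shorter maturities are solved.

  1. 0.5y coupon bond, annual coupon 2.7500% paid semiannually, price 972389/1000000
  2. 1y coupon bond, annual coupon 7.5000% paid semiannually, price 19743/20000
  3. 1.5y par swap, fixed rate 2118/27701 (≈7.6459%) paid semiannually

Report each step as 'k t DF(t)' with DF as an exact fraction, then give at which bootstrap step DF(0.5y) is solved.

step 1 [0.5y] bond c/2=11/800: DF=(972389/1000000 − 11/800·(0))/(1+11/800) = 1199/1250 ≈ 0.959200
step 2 [1y] bond c/2=3/80: DF=(19743/20000 − 3/80·(0.959200))/(1+3/80) = 573/625 ≈ 0.916800
step 3 [1.5y] swap r/2=1059/27701: DF=(1 − 1059/27701·(0.959200+0.916800))/(1+1059/27701) = 8941/10000 ≈ 0.894100

1 1/2 1199/1250
2 1 573/625
3 3/2 8941/10000
DF(0.5y) is solved at step 1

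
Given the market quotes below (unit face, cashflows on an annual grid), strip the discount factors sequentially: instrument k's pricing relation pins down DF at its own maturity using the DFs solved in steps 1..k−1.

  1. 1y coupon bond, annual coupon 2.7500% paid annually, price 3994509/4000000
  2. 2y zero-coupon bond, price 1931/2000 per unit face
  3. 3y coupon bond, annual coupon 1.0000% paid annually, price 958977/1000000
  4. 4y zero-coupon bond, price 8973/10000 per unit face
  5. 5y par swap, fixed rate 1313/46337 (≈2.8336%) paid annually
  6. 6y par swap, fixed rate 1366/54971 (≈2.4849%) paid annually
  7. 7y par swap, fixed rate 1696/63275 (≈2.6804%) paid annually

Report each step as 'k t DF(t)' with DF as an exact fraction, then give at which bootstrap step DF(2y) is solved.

step 1 [1y] bond c/1=11/400: DF=(3994509/4000000 − 11/400·(0))/(1+11/400) = 9719/10000 ≈ 0.971900
step 2 [2y] zero: DF = P = 1931/2000 ≈ 0.965500
step 3 [3y] bond c/1=1/100: DF=(958977/1000000 − 1/100·(0.971900+0.965500))/(1+1/100) = 9303/10000 ≈ 0.930300
step 4 [4y] zero: DF = P = 8973/10000 ≈ 0.897300
step 5 [5y] swap r/1=1313/46337: DF=(1 − 1313/46337·(0.971900+0.965500+0.930300+0.897300))/(1+1313/46337) = 8687/10000 ≈ 0.868700
step 6 [6y] swap r/1=1366/54971: DF=(1 − 1366/54971·(0.971900+0.965500+0.930300+0.897300+0.868700))/(1+1366/54971) = 4317/5000 ≈ 0.863400
step 7 [7y] swap r/1=1696/63275: DF=(1 − 1696/63275·(0.971900+0.965500+0.930300+0.897300+0.868700+0.863400))/(1+1696/63275) = 519/625 ≈ 0.830400

1 1 9719/10000
2 2 1931/2000
3 3 9303/10000
4 4 8973/10000
5 5 8687/10000
6 6 4317/5000
7 7 519/625
DF(2y) is solved at step 2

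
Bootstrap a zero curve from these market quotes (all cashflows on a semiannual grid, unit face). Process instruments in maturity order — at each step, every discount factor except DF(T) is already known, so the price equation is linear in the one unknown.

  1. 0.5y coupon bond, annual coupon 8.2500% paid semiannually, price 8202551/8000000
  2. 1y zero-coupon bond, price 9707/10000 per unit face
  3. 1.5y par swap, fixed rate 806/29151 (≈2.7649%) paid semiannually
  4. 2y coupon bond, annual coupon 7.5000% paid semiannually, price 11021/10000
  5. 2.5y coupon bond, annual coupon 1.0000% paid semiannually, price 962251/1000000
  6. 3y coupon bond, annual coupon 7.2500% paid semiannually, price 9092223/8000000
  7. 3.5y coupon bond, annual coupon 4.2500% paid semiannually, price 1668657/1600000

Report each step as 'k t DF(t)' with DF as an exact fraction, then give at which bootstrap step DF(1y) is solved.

1 1/2 9847/10000
2 1 9707/10000
3 3/2 9597/10000
4 2 9569/10000
5 5/2 4691/5000
6 3 1857/2000
7 7/2 4509/5000
DF(1y) is solved at step 2

step 1 [0.5y] bond c/2=33/800: DF=(8202551/8000000 − 33/800·(0))/(1+33/800) = 9847/10000 ≈ 0.984700
step 2 [1y] zero: DF = P = 9707/10000 ≈ 0.970700
step 3 [1.5y] swap r/2=403/29151: DF=(1 − 403/29151·(0.984700+0.970700))/(1+403/29151) = 9597/10000 ≈ 0.959700
step 4 [2y] bond c/2=3/80: DF=(11021/10000 − 3/80·(0.984700+0.970700+0.959700))/(1+3/80) = 9569/10000 ≈ 0.956900
step 5 [2.5y] bond c/2=1/200: DF=(962251/1000000 − 1/200·(0.984700+0.970700+0.959700+0.956900))/(1+1/200) = 4691/5000 ≈ 0.938200
step 6 [3y] bond c/2=29/800: DF=(9092223/8000000 − 29/800·(0.984700+0.970700+0.959700+0.956900+0.938200))/(1+29/800) = 1857/2000 ≈ 0.928500
step 7 [3.5y] bond c/2=17/800: DF=(1668657/1600000 − 17/800·(0.984700+0.970700+0.959700+0.956900+0.938200+0.928500))/(1+17/800) = 4509/5000 ≈ 0.901800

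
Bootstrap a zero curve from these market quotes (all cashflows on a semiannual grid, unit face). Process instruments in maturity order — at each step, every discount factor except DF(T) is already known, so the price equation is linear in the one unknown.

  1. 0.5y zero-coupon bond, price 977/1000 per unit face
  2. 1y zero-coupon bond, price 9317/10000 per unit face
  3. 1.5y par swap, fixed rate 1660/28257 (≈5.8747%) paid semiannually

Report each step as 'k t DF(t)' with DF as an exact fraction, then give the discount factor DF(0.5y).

1 1/2 977/1000
2 1 9317/10000
3 3/2 917/1000
DF(0.5y) = 977/1000 ≈ 0.977000

step 1 [0.5y] zero: DF = P = 977/1000 ≈ 0.977000
step 2 [1y] zero: DF = P = 9317/10000 ≈ 0.931700
step 3 [1.5y] swap r/2=830/28257: DF=(1 − 830/28257·(0.977000+0.931700))/(1+830/28257) = 917/1000 ≈ 0.917000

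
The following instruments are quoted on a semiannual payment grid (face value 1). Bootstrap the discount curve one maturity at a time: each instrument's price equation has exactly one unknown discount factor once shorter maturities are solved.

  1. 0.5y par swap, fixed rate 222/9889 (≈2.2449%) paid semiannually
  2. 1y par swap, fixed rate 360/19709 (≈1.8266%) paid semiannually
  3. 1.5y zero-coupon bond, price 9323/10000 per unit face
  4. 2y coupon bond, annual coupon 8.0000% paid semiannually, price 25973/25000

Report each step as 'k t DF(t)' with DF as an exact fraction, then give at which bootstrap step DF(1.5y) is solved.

1 1/2 9889/10000
2 1 491/500
3 3/2 9323/10000
4 2 8873/10000
DF(1.5y) is solved at step 3

step 1 [0.5y] swap r/2=111/9889: DF=(1 − 111/9889·(0))/(1+111/9889) = 9889/10000 ≈ 0.988900
step 2 [1y] swap r/2=180/19709: DF=(1 − 180/19709·(0.988900))/(1+180/19709) = 491/500 ≈ 0.982000
step 3 [1.5y] zero: DF = P = 9323/10000 ≈ 0.932300
step 4 [2y] bond c/2=1/25: DF=(25973/25000 − 1/25·(0.988900+0.982000+0.932300))/(1+1/25) = 8873/10000 ≈ 0.887300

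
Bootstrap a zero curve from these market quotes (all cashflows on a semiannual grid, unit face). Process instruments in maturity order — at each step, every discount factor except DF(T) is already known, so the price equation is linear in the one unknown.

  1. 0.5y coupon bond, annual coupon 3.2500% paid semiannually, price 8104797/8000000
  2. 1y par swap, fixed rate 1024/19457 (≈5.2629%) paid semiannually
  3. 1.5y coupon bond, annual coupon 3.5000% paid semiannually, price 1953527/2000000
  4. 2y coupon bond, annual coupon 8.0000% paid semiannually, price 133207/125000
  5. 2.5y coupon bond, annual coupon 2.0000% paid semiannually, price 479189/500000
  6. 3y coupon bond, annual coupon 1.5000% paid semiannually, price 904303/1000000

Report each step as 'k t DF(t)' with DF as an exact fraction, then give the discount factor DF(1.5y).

1 1/2 9969/10000
2 1 593/625
3 3/2 1853/2000
4 2 4571/5000
5 5/2 4557/5000
6 3 4313/5000
DF(1.5y) = 1853/2000 ≈ 0.926500

step 1 [0.5y] bond c/2=13/800: DF=(8104797/8000000 − 13/800·(0))/(1+13/800) = 9969/10000 ≈ 0.996900
step 2 [1y] swap r/2=512/19457: DF=(1 − 512/19457·(0.996900))/(1+512/19457) = 593/625 ≈ 0.948800
step 3 [1.5y] bond c/2=7/400: DF=(1953527/2000000 − 7/400·(0.996900+0.948800))/(1+7/400) = 1853/2000 ≈ 0.926500
step 4 [2y] bond c/2=1/25: DF=(133207/125000 − 1/25·(0.996900+0.948800+0.926500))/(1+1/25) = 4571/5000 ≈ 0.914200
step 5 [2.5y] bond c/2=1/100: DF=(479189/500000 − 1/100·(0.996900+0.948800+0.926500+0.914200))/(1+1/100) = 4557/5000 ≈ 0.911400
step 6 [3y] bond c/2=3/400: DF=(904303/1000000 − 3/400·(0.996900+0.948800+0.926500+0.914200+0.911400))/(1+3/400) = 4313/5000 ≈ 0.862600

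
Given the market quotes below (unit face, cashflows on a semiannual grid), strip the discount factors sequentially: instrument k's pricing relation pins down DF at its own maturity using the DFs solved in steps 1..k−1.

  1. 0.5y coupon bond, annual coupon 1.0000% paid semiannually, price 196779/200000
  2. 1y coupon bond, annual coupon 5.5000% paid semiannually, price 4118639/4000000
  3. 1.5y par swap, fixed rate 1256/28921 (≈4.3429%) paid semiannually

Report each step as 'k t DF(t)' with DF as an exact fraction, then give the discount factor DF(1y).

1 1/2 979/1000
2 1 9759/10000
3 3/2 2343/2500
DF(1y) = 9759/10000 ≈ 0.975900

step 1 [0.5y] bond c/2=1/200: DF=(196779/200000 − 1/200·(0))/(1+1/200) = 979/1000 ≈ 0.979000
step 2 [1y] bond c/2=11/400: DF=(4118639/4000000 − 11/400·(0.979000))/(1+11/400) = 9759/10000 ≈ 0.975900
step 3 [1.5y] swap r/2=628/28921: DF=(1 − 628/28921·(0.979000+0.975900))/(1+628/28921) = 2343/2500 ≈ 0.937200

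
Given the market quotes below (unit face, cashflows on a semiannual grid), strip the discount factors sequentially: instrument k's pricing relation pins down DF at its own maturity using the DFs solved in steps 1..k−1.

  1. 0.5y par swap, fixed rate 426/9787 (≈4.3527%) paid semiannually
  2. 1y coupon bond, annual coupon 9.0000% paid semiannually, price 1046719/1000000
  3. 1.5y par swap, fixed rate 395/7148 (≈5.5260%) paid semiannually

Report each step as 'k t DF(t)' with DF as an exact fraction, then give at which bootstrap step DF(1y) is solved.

1 1/2 9787/10000
2 1 1919/2000
3 3/2 921/1000
DF(1y) is solved at step 2

step 1 [0.5y] swap r/2=213/9787: DF=(1 − 213/9787·(0))/(1+213/9787) = 9787/10000 ≈ 0.978700
step 2 [1y] bond c/2=9/200: DF=(1046719/1000000 − 9/200·(0.978700))/(1+9/200) = 1919/2000 ≈ 0.959500
step 3 [1.5y] swap r/2=395/14296: DF=(1 − 395/14296·(0.978700+0.959500))/(1+395/14296) = 921/1000 ≈ 0.921000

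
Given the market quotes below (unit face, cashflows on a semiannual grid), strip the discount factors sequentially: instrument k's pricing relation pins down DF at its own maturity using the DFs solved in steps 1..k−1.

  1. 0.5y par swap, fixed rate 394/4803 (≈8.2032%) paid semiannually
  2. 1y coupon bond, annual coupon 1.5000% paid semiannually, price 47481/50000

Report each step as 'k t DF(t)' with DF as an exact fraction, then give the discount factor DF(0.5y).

1 1/2 4803/5000
2 1 4677/5000
DF(0.5y) = 4803/5000 ≈ 0.960600

step 1 [0.5y] swap r/2=197/4803: DF=(1 − 197/4803·(0))/(1+197/4803) = 4803/5000 ≈ 0.960600
step 2 [1y] bond c/2=3/400: DF=(47481/50000 − 3/400·(0.960600))/(1+3/400) = 4677/5000 ≈ 0.935400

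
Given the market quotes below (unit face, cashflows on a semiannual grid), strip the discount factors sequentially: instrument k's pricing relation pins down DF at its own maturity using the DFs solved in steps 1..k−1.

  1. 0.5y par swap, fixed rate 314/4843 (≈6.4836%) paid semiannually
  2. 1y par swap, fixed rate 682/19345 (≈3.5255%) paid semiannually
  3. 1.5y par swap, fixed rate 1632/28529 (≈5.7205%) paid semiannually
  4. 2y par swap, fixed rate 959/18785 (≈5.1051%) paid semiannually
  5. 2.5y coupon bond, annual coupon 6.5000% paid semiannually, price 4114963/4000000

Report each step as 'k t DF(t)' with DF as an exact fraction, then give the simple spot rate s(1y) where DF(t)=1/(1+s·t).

step 1 [0.5y] swap r/2=157/4843: DF=(1 − 157/4843·(0))/(1+157/4843) = 4843/5000 ≈ 0.968600
step 2 [1y] swap r/2=341/19345: DF=(1 − 341/19345·(0.968600))/(1+341/19345) = 9659/10000 ≈ 0.965900
step 3 [1.5y] swap r/2=816/28529: DF=(1 − 816/28529·(0.968600+0.965900))/(1+816/28529) = 574/625 ≈ 0.918400
step 4 [2y] swap r/2=959/37570: DF=(1 − 959/37570·(0.968600+0.965900+0.918400))/(1+959/37570) = 9041/10000 ≈ 0.904100
step 5 [2.5y] bond c/2=13/400: DF=(4114963/4000000 − 13/400·(0.968600+0.965900+0.918400+0.904100))/(1+13/400) = 8781/10000 ≈ 0.878100

1 1/2 4843/5000
2 1 9659/10000
3 3/2 574/625
4 2 9041/10000
5 5/2 8781/10000
s(1y) = (1/(9659/10000) − 1)/(1) = 341/9659 ≈ 3.5304%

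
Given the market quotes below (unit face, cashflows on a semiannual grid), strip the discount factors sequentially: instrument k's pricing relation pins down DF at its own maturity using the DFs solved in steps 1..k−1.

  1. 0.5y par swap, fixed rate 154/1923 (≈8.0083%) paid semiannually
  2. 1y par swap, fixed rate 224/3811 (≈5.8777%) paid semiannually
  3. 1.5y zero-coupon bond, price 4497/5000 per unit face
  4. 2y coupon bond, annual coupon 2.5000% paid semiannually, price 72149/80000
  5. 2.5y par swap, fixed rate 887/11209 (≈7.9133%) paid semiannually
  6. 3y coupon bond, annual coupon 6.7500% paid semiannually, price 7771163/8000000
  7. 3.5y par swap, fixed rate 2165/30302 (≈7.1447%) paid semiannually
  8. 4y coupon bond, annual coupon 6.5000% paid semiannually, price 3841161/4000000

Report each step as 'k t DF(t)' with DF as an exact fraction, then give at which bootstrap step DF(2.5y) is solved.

1 1/2 1923/2000
2 1 118/125
3 3/2 4497/5000
4 2 8561/10000
5 5/2 4113/5000
6 3 7933/10000
7 7/2 1567/2000
8 4 7393/10000
DF(2.5y) is solved at step 5

step 1 [0.5y] swap r/2=77/1923: DF=(1 − 77/1923·(0))/(1+77/1923) = 1923/2000 ≈ 0.961500
step 2 [1y] swap r/2=112/3811: DF=(1 − 112/3811·(0.961500))/(1+112/3811) = 118/125 ≈ 0.944000
step 3 [1.5y] zero: DF = P = 4497/5000 ≈ 0.899400
step 4 [2y] bond c/2=1/80: DF=(72149/80000 − 1/80·(0.961500+0.944000+0.899400))/(1+1/80) = 8561/10000 ≈ 0.856100
step 5 [2.5y] swap r/2=887/22418: DF=(1 − 887/22418·(0.961500+0.944000+0.899400+0.856100))/(1+887/22418) = 4113/5000 ≈ 0.822600
step 6 [3y] bond c/2=27/800: DF=(7771163/8000000 − 27/800·(0.961500+0.944000+0.899400+0.856100+0.822600))/(1+27/800) = 7933/10000 ≈ 0.793300
step 7 [3.5y] swap r/2=2165/60604: DF=(1 − 2165/60604·(0.961500+0.944000+0.899400+0.856100+0.822600+0.793300))/(1+2165/60604) = 1567/2000 ≈ 0.783500
step 8 [4y] bond c/2=13/400: DF=(3841161/4000000 − 13/400·(0.961500+0.944000+0.899400+0.856100+0.822600+0.793300+0.783500))/(1+13/400) = 7393/10000 ≈ 0.739300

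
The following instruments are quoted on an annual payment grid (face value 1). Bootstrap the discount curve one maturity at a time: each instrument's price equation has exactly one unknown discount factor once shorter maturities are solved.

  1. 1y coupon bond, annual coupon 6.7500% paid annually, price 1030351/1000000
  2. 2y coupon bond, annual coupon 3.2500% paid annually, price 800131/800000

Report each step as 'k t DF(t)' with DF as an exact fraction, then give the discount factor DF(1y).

1 1 2413/2500
2 2 9383/10000
DF(1y) = 2413/2500 ≈ 0.965200

step 1 [1y] bond c/1=27/400: DF=(1030351/1000000 − 27/400·(0))/(1+27/400) = 2413/2500 ≈ 0.965200
step 2 [2y] bond c/1=13/400: DF=(800131/800000 − 13/400·(0.965200))/(1+13/400) = 9383/10000 ≈ 0.938300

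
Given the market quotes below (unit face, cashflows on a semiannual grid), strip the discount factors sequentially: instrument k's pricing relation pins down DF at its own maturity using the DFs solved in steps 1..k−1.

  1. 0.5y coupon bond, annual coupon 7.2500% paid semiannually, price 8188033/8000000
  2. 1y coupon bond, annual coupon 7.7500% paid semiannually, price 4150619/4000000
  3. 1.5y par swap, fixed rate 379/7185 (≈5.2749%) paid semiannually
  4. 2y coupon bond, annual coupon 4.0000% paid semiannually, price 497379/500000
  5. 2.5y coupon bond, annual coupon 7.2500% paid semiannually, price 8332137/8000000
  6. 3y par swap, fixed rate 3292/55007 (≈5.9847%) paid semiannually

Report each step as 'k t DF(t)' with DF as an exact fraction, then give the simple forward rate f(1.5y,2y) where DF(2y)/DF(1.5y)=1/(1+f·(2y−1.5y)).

step 1 [0.5y] bond c/2=29/800: DF=(8188033/8000000 − 29/800·(0))/(1+29/800) = 9877/10000 ≈ 0.987700
step 2 [1y] bond c/2=31/800: DF=(4150619/4000000 − 31/800·(0.987700))/(1+31/800) = 9621/10000 ≈ 0.962100
step 3 [1.5y] swap r/2=379/14370: DF=(1 − 379/14370·(0.987700+0.962100))/(1+379/14370) = 4621/5000 ≈ 0.924200
step 4 [2y] bond c/2=1/50: DF=(497379/500000 − 1/50·(0.987700+0.962100+0.924200))/(1+1/50) = 9189/10000 ≈ 0.918900
step 5 [2.5y] bond c/2=29/800: DF=(8332137/8000000 − 29/800·(0.987700+0.962100+0.924200+0.918900))/(1+29/800) = 2181/2500 ≈ 0.872400
step 6 [3y] swap r/2=1646/55007: DF=(1 − 1646/55007·(0.987700+0.962100+0.924200+0.918900+0.872400))/(1+1646/55007) = 4177/5000 ≈ 0.835400

1 1/2 9877/10000
2 1 9621/10000
3 3/2 4621/5000
4 2 9189/10000
5 5/2 2181/2500
6 3 4177/5000
f(1.5y,2y) = ((4621/5000)/(9189/10000) − 1)/(1/2) = 106/9189 ≈ 1.1536%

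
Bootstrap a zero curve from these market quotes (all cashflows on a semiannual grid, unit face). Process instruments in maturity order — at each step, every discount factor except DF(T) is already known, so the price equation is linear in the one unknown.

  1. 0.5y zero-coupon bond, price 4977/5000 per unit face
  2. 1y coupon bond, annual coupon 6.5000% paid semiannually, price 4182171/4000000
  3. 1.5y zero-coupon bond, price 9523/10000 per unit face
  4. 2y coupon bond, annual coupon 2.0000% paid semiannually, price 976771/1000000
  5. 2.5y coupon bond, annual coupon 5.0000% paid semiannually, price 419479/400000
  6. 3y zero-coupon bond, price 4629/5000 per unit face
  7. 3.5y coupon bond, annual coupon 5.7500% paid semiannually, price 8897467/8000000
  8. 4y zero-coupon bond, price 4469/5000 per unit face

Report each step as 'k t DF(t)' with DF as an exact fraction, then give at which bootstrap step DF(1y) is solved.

step 1 [0.5y] zero: DF = P = 4977/5000 ≈ 0.995400
step 2 [1y] bond c/2=13/400: DF=(4182171/4000000 − 13/400·(0.995400))/(1+13/400) = 9813/10000 ≈ 0.981300
step 3 [1.5y] zero: DF = P = 9523/10000 ≈ 0.952300
step 4 [2y] bond c/2=1/100: DF=(976771/1000000 − 1/100·(0.995400+0.981300+0.952300))/(1+1/100) = 9381/10000 ≈ 0.938100
step 5 [2.5y] bond c/2=1/40: DF=(419479/400000 − 1/40·(0.995400+0.981300+0.952300+0.938100))/(1+1/40) = 1161/1250 ≈ 0.928800
step 6 [3y] zero: DF = P = 4629/5000 ≈ 0.925800
step 7 [3.5y] bond c/2=23/800: DF=(8897467/8000000 − 23/800·(0.995400+0.981300+0.952300+0.938100+0.928800+0.925800))/(1+23/800) = 2303/2500 ≈ 0.921200
step 8 [4y] zero: DF = P = 4469/5000 ≈ 0.893800

1 1/2 4977/5000
2 1 9813/10000
3 3/2 9523/10000
4 2 9381/10000
5 5/2 1161/1250
6 3 4629/5000
7 7/2 2303/2500
8 4 4469/5000
DF(1y) is solved at step 2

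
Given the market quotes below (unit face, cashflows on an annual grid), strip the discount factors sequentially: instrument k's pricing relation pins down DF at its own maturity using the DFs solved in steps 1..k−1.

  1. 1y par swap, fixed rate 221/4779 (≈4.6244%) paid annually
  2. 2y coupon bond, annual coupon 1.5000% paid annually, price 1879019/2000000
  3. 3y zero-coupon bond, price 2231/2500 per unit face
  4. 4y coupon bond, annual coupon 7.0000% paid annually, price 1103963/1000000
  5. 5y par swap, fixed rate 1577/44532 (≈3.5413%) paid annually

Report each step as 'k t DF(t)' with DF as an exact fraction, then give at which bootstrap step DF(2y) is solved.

step 1 [1y] swap r/1=221/4779: DF=(1 − 221/4779·(0))/(1+221/4779) = 4779/5000 ≈ 0.955800
step 2 [2y] bond c/1=3/200: DF=(1879019/2000000 − 3/200·(0.955800))/(1+3/200) = 1823/2000 ≈ 0.911500
step 3 [3y] zero: DF = P = 2231/2500 ≈ 0.892400
step 4 [4y] bond c/1=7/100: DF=(1103963/1000000 − 7/100·(0.955800+0.911500+0.892400))/(1+7/100) = 532/625 ≈ 0.851200
step 5 [5y] swap r/1=1577/44532: DF=(1 − 1577/44532·(0.955800+0.911500+0.892400+0.851200))/(1+1577/44532) = 8423/10000 ≈ 0.842300

1 1 4779/5000
2 2 1823/2000
3 3 2231/2500
4 4 532/625
5 5 8423/10000
DF(2y) is solved at step 2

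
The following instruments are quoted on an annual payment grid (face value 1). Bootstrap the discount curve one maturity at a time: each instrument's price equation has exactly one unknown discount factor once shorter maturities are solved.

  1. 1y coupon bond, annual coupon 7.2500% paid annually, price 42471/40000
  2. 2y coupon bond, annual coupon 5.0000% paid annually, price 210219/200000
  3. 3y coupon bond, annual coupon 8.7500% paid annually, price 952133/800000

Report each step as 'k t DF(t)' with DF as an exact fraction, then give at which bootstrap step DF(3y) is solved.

1 1 99/100
2 2 9539/10000
3 3 469/500
DF(3y) is solved at step 3

step 1 [1y] bond c/1=29/400: DF=(42471/40000 − 29/400·(0))/(1+29/400) = 99/100 ≈ 0.990000
step 2 [2y] bond c/1=1/20: DF=(210219/200000 − 1/20·(0.990000))/(1+1/20) = 9539/10000 ≈ 0.953900
step 3 [3y] bond c/1=7/80: DF=(952133/800000 − 7/80·(0.990000+0.953900))/(1+7/80) = 469/500 ≈ 0.938000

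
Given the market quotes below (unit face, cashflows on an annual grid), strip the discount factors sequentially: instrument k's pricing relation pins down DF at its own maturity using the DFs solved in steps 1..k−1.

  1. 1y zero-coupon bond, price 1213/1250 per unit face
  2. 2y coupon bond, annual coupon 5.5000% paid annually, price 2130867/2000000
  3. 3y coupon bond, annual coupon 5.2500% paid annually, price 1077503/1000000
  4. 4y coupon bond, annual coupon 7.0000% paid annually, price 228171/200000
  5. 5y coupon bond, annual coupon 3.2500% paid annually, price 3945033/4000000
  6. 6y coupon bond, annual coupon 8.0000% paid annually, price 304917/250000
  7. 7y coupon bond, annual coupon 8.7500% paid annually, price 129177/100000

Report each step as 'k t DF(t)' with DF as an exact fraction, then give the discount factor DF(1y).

1 1 1213/1250
2 2 9593/10000
3 3 371/400
4 4 8793/10000
5 5 1047/1250
6 6 1581/2000
7 7 3781/5000
DF(1y) = 1213/1250 ≈ 0.970400

step 1 [1y] zero: DF = P = 1213/1250 ≈ 0.970400
step 2 [2y] bond c/1=11/200: DF=(2130867/2000000 − 11/200·(0.970400))/(1+11/200) = 9593/10000 ≈ 0.959300
step 3 [3y] bond c/1=21/400: DF=(1077503/1000000 − 21/400·(0.970400+0.959300))/(1+21/400) = 371/400 ≈ 0.927500
step 4 [4y] bond c/1=7/100: DF=(228171/200000 − 7/100·(0.970400+0.959300+0.927500))/(1+7/100) = 8793/10000 ≈ 0.879300
step 5 [5y] bond c/1=13/400: DF=(3945033/4000000 − 13/400·(0.970400+0.959300+0.927500+0.879300))/(1+13/400) = 1047/1250 ≈ 0.837600
step 6 [6y] bond c/1=2/25: DF=(304917/250000 − 2/25·(0.970400+0.959300+0.927500+0.879300+0.837600))/(1+2/25) = 1581/2000 ≈ 0.790500
step 7 [7y] bond c/1=7/80: DF=(129177/100000 − 7/80·(0.970400+0.959300+0.927500+0.879300+0.837600+0.790500))/(1+7/80) = 3781/5000 ≈ 0.756200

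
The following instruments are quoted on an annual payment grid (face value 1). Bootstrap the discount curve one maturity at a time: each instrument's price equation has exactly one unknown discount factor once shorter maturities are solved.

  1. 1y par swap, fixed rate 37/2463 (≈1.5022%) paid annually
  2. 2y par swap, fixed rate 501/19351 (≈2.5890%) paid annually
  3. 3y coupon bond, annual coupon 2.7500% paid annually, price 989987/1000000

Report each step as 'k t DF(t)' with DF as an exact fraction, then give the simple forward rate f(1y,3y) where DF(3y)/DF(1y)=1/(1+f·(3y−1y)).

1 1 2463/2500
2 2 9499/10000
3 3 9117/10000
f(1y,3y) = ((2463/2500)/(9117/10000) − 1)/(2) = 245/6078 ≈ 4.0309%

step 1 [1y] swap r/1=37/2463: DF=(1 − 37/2463·(0))/(1+37/2463) = 2463/2500 ≈ 0.985200
step 2 [2y] swap r/1=501/19351: DF=(1 − 501/19351·(0.985200))/(1+501/19351) = 9499/10000 ≈ 0.949900
step 3 [3y] bond c/1=11/400: DF=(989987/1000000 − 11/400·(0.985200+0.949900))/(1+11/400) = 9117/10000 ≈ 0.911700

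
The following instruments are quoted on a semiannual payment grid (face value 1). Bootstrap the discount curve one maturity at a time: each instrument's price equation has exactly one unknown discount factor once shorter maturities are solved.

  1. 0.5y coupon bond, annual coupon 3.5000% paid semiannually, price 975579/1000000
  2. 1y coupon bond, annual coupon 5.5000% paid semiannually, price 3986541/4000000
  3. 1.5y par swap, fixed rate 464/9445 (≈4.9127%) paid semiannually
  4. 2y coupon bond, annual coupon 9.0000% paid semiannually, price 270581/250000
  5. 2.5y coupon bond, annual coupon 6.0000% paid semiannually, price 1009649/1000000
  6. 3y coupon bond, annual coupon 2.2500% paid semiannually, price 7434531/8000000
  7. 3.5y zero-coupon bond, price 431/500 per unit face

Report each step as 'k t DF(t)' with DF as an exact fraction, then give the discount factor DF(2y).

step 1 [0.5y] bond c/2=7/400: DF=(975579/1000000 − 7/400·(0))/(1+7/400) = 2397/2500 ≈ 0.958800
step 2 [1y] bond c/2=11/400: DF=(3986541/4000000 − 11/400·(0.958800))/(1+11/400) = 9443/10000 ≈ 0.944300
step 3 [1.5y] swap r/2=232/9445: DF=(1 − 232/9445·(0.958800+0.944300))/(1+232/9445) = 1163/1250 ≈ 0.930400
step 4 [2y] bond c/2=9/200: DF=(270581/250000 − 9/200·(0.958800+0.944300+0.930400))/(1+9/200) = 9137/10000 ≈ 0.913700
step 5 [2.5y] bond c/2=3/100: DF=(1009649/1000000 − 3/100·(0.958800+0.944300+0.930400+0.913700))/(1+3/100) = 8711/10000 ≈ 0.871100
step 6 [3y] bond c/2=9/800: DF=(7434531/8000000 − 9/800·(0.958800+0.944300+0.930400+0.913700+0.871100))/(1+9/800) = 2169/2500 ≈ 0.867600
step 7 [3.5y] zero: DF = P = 431/500 ≈ 0.862000

1 1/2 2397/2500
2 1 9443/10000
3 3/2 1163/1250
4 2 9137/10000
5 5/2 8711/10000
6 3 2169/2500
7 7/2 431/500
DF(2y) = 9137/10000 ≈ 0.913700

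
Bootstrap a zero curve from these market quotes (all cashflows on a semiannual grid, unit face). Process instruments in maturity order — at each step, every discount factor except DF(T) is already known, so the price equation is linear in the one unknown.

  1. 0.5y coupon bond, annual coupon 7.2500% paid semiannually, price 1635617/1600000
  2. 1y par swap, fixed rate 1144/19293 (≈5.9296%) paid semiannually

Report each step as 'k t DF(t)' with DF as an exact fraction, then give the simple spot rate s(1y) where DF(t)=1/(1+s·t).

step 1 [0.5y] bond c/2=29/800: DF=(1635617/1600000 − 29/800·(0))/(1+29/800) = 1973/2000 ≈ 0.986500
step 2 [1y] swap r/2=572/19293: DF=(1 − 572/19293·(0.986500))/(1+572/19293) = 2357/2500 ≈ 0.942800

1 1/2 1973/2000
2 1 2357/2500
s(1y) = (1/(2357/2500) − 1)/(1) = 143/2357 ≈ 6.0670%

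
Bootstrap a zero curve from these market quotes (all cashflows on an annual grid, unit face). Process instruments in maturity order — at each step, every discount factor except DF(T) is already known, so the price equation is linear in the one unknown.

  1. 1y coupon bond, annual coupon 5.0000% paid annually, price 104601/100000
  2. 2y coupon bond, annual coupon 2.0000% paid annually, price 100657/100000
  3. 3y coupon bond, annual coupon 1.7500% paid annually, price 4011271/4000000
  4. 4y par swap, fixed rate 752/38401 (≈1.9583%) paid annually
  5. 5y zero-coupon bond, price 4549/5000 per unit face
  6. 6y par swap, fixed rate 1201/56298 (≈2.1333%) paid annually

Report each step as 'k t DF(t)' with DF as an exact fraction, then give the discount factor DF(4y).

1 1 4981/5000
2 2 9673/10000
3 3 4759/5000
4 4 578/625
5 5 4549/5000
6 6 8799/10000
DF(4y) = 578/625 ≈ 0.924800

step 1 [1y] bond c/1=1/20: DF=(104601/100000 − 1/20·(0))/(1+1/20) = 4981/5000 ≈ 0.996200
step 2 [2y] bond c/1=1/50: DF=(100657/100000 − 1/50·(0.996200))/(1+1/50) = 9673/10000 ≈ 0.967300
step 3 [3y] bond c/1=7/400: DF=(4011271/4000000 − 7/400·(0.996200+0.967300))/(1+7/400) = 4759/5000 ≈ 0.951800
step 4 [4y] swap r/1=752/38401: DF=(1 − 752/38401·(0.996200+0.967300+0.951800))/(1+752/38401) = 578/625 ≈ 0.924800
step 5 [5y] zero: DF = P = 4549/5000 ≈ 0.909800
step 6 [6y] swap r/1=1201/56298: DF=(1 − 1201/56298·(0.996200+0.967300+0.951800+0.924800+0.909800))/(1+1201/56298) = 8799/10000 ≈ 0.879900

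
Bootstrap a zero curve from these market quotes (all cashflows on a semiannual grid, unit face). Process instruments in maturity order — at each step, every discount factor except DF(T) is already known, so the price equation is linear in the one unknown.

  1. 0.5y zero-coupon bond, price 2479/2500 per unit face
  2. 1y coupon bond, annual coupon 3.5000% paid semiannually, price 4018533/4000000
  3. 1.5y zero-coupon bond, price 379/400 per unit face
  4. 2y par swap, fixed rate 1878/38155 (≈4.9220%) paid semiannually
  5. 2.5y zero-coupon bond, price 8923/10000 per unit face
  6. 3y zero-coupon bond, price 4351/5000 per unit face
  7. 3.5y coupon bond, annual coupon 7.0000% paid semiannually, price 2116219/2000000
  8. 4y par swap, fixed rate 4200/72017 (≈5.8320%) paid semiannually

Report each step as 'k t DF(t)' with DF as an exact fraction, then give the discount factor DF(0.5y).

step 1 [0.5y] zero: DF = P = 2479/2500 ≈ 0.991600
step 2 [1y] bond c/2=7/400: DF=(4018533/4000000 − 7/400·(0.991600))/(1+7/400) = 9703/10000 ≈ 0.970300
step 3 [1.5y] zero: DF = P = 379/400 ≈ 0.947500
step 4 [2y] swap r/2=939/38155: DF=(1 − 939/38155·(0.991600+0.970300+0.947500))/(1+939/38155) = 9061/10000 ≈ 0.906100
step 5 [2.5y] zero: DF = P = 8923/10000 ≈ 0.892300
step 6 [3y] zero: DF = P = 4351/5000 ≈ 0.870200
step 7 [3.5y] bond c/2=7/200: DF=(2116219/2000000 − 7/200·(0.991600+0.970300+0.947500+0.906100+0.892300+0.870200))/(1+7/200) = 8337/10000 ≈ 0.833700
step 8 [4y] swap r/2=2100/72017: DF=(1 − 2100/72017·(0.991600+0.970300+0.947500+0.906100+0.892300+0.870200+0.833700))/(1+2100/72017) = 79/100 ≈ 0.790000

1 1/2 2479/2500
2 1 9703/10000
3 3/2 379/400
4 2 9061/10000
5 5/2 8923/10000
6 3 4351/5000
7 7/2 8337/10000
8 4 79/100
DF(0.5y) = 2479/2500 ≈ 0.991600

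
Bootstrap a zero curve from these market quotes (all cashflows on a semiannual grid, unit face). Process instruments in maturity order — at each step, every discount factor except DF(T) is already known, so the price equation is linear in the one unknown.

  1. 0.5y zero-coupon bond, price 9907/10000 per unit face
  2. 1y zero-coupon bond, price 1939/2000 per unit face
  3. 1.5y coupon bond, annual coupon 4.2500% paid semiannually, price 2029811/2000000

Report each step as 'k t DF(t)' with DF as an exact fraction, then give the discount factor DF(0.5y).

1 1/2 9907/10000
2 1 1939/2000
3 3/2 953/1000
DF(0.5y) = 9907/10000 ≈ 0.990700

step 1 [0.5y] zero: DF = P = 9907/10000 ≈ 0.990700
step 2 [1y] zero: DF = P = 1939/2000 ≈ 0.969500
step 3 [1.5y] bond c/2=17/800: DF=(2029811/2000000 − 17/800·(0.990700+0.969500))/(1+17/800) = 953/1000 ≈ 0.953000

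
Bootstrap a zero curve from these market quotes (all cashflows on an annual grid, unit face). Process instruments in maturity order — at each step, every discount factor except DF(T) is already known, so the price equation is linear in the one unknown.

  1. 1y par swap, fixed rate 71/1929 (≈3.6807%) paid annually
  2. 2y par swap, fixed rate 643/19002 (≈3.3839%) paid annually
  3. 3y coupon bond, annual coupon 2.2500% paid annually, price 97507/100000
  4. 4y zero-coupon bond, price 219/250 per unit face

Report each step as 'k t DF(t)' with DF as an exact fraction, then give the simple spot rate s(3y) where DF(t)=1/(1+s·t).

1 1 1929/2000
2 2 9357/10000
3 3 4559/5000
4 4 219/250
s(3y) = (1/(4559/5000) − 1)/(3) = 147/4559 ≈ 3.2244%

step 1 [1y] swap r/1=71/1929: DF=(1 − 71/1929·(0))/(1+71/1929) = 1929/2000 ≈ 0.964500
step 2 [2y] swap r/1=643/19002: DF=(1 − 643/19002·(0.964500))/(1+643/19002) = 9357/10000 ≈ 0.935700
step 3 [3y] bond c/1=9/400: DF=(97507/100000 − 9/400·(0.964500+0.935700))/(1+9/400) = 4559/5000 ≈ 0.911800
step 4 [4y] zero: DF = P = 219/250 ≈ 0.876000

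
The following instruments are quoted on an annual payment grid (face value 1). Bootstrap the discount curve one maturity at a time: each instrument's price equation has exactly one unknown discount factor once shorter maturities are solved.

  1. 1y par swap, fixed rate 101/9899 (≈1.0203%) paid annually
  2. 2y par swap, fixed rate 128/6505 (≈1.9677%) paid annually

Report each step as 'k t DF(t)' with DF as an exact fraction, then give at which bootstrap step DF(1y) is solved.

1 1 9899/10000
2 2 601/625
DF(1y) is solved at step 1

step 1 [1y] swap r/1=101/9899: DF=(1 − 101/9899·(0))/(1+101/9899) = 9899/10000 ≈ 0.989900
step 2 [2y] swap r/1=128/6505: DF=(1 − 128/6505·(0.989900))/(1+128/6505) = 601/625 ≈ 0.961600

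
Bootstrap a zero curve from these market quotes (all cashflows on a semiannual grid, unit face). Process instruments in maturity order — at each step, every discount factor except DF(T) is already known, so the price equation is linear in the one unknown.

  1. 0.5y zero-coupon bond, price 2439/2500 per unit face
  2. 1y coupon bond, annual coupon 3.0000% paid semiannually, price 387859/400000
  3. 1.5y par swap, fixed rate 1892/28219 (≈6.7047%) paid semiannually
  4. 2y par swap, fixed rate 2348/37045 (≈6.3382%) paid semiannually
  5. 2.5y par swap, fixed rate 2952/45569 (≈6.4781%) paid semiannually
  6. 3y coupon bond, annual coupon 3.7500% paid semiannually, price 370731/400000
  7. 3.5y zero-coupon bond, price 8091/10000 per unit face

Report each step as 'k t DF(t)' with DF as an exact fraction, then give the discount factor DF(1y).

step 1 [0.5y] zero: DF = P = 2439/2500 ≈ 0.975600
step 2 [1y] bond c/2=3/200: DF=(387859/400000 − 3/200·(0.975600))/(1+3/200) = 9409/10000 ≈ 0.940900
step 3 [1.5y] swap r/2=946/28219: DF=(1 − 946/28219·(0.975600+0.940900))/(1+946/28219) = 4527/5000 ≈ 0.905400
step 4 [2y] swap r/2=1174/37045: DF=(1 − 1174/37045·(0.975600+0.940900+0.905400))/(1+1174/37045) = 4413/5000 ≈ 0.882600
step 5 [2.5y] swap r/2=1476/45569: DF=(1 − 1476/45569·(0.975600+0.940900+0.905400+0.882600))/(1+1476/45569) = 2131/2500 ≈ 0.852400
step 6 [3y] bond c/2=3/160: DF=(370731/400000 − 3/160·(0.975600+0.940900+0.905400+0.882600+0.852400))/(1+3/160) = 8259/10000 ≈ 0.825900
step 7 [3.5y] zero: DF = P = 8091/10000 ≈ 0.809100

1 1/2 2439/2500
2 1 9409/10000
3 3/2 4527/5000
4 2 4413/5000
5 5/2 2131/2500
6 3 8259/10000
7 7/2 8091/10000
DF(1y) = 9409/10000 ≈ 0.940900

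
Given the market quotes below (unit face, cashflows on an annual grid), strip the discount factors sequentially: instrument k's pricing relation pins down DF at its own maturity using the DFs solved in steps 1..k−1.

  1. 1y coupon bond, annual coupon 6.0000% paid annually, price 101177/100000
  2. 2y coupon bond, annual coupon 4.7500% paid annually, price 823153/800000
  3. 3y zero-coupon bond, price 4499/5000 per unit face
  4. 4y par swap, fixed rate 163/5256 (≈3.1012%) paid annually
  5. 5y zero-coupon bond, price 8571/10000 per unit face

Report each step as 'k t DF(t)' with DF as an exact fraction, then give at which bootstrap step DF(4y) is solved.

1 1 1909/2000
2 2 939/1000
3 3 4499/5000
4 4 8859/10000
5 5 8571/10000
DF(4y) is solved at step 4

step 1 [1y] bond c/1=3/50: DF=(101177/100000 − 3/50·(0))/(1+3/50) = 1909/2000 ≈ 0.954500
step 2 [2y] bond c/1=19/400: DF=(823153/800000 − 19/400·(0.954500))/(1+19/400) = 939/1000 ≈ 0.939000
step 3 [3y] zero: DF = P = 4499/5000 ≈ 0.899800
step 4 [4y] swap r/1=163/5256: DF=(1 − 163/5256·(0.954500+0.939000+0.899800))/(1+163/5256) = 8859/10000 ≈ 0.885900
step 5 [5y] zero: DF = P = 8571/10000 ≈ 0.857100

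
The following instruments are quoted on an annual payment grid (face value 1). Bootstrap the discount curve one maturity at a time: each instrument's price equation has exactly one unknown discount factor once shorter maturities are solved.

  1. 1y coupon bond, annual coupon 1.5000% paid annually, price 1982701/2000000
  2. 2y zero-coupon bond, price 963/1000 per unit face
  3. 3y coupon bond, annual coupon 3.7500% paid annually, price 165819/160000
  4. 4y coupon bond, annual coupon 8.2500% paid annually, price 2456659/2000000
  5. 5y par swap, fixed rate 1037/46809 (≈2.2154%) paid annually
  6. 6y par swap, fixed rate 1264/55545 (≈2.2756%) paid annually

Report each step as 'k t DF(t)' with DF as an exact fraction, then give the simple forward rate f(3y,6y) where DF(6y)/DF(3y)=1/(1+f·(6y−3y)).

1 1 9767/10000
2 2 963/1000
3 3 1161/1250
4 4 9161/10000
5 5 8963/10000
6 6 546/625
f(3y,6y) = ((1161/1250)/(546/625) − 1)/(3) = 23/1092 ≈ 2.1062%

step 1 [1y] bond c/1=3/200: DF=(1982701/2000000 − 3/200·(0))/(1+3/200) = 9767/10000 ≈ 0.976700
step 2 [2y] zero: DF = P = 963/1000 ≈ 0.963000
step 3 [3y] bond c/1=3/80: DF=(165819/160000 − 3/80·(0.976700+0.963000))/(1+3/80) = 1161/1250 ≈ 0.928800
step 4 [4y] bond c/1=33/400: DF=(2456659/2000000 − 33/400·(0.976700+0.963000+0.928800))/(1+33/400) = 9161/10000 ≈ 0.916100
step 5 [5y] swap r/1=1037/46809: DF=(1 − 1037/46809·(0.976700+0.963000+0.928800+0.916100))/(1+1037/46809) = 8963/10000 ≈ 0.896300
step 6 [6y] swap r/1=1264/55545: DF=(1 − 1264/55545·(0.976700+0.963000+0.928800+0.916100+0.896300))/(1+1264/55545) = 546/625 ≈ 0.873600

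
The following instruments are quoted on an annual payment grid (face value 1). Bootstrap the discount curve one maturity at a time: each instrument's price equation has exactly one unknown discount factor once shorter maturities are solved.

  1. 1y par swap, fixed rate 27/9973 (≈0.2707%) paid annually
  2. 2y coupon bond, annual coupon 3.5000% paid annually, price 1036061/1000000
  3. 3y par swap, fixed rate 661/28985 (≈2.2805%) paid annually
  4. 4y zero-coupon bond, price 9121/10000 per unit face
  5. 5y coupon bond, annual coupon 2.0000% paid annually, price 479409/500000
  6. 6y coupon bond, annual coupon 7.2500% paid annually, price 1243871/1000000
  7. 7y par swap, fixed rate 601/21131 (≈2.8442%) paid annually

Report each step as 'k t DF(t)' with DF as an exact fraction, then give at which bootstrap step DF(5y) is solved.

1 1 9973/10000
2 2 9673/10000
3 3 9339/10000
4 4 9121/10000
5 5 8653/10000
6 6 8437/10000
7 7 8197/10000
DF(5y) is solved at step 5

step 1 [1y] swap r/1=27/9973: DF=(1 − 27/9973·(0))/(1+27/9973) = 9973/10000 ≈ 0.997300
step 2 [2y] bond c/1=7/200: DF=(1036061/1000000 − 7/200·(0.997300))/(1+7/200) = 9673/10000 ≈ 0.967300
step 3 [3y] swap r/1=661/28985: DF=(1 − 661/28985·(0.997300+0.967300))/(1+661/28985) = 9339/10000 ≈ 0.933900
step 4 [4y] zero: DF = P = 9121/10000 ≈ 0.912100
step 5 [5y] bond c/1=1/50: DF=(479409/500000 − 1/50·(0.997300+0.967300+0.933900+0.912100))/(1+1/50) = 8653/10000 ≈ 0.865300
step 6 [6y] bond c/1=29/400: DF=(1243871/1000000 − 29/400·(0.997300+0.967300+0.933900+0.912100+0.865300))/(1+29/400) = 8437/10000 ≈ 0.843700
step 7 [7y] swap r/1=601/21131: DF=(1 − 601/21131·(0.997300+0.967300+0.933900+0.912100+0.865300+0.843700))/(1+601/21131) = 8197/10000 ≈ 0.819700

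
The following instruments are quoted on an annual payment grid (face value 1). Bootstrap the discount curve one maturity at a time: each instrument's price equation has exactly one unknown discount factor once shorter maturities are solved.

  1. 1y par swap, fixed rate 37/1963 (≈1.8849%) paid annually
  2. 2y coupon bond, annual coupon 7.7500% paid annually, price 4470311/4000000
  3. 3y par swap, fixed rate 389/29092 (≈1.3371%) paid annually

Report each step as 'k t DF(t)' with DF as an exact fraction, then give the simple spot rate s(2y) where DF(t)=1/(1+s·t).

step 1 [1y] swap r/1=37/1963: DF=(1 − 37/1963·(0))/(1+37/1963) = 1963/2000 ≈ 0.981500
step 2 [2y] bond c/1=31/400: DF=(4470311/4000000 − 31/400·(0.981500))/(1+31/400) = 4833/5000 ≈ 0.966600
step 3 [3y] swap r/1=389/29092: DF=(1 − 389/29092·(0.981500+0.966600))/(1+389/29092) = 9611/10000 ≈ 0.961100

1 1 1963/2000
2 2 4833/5000
3 3 9611/10000
s(2y) = (1/(4833/5000) − 1)/(2) = 167/9666 ≈ 1.7277%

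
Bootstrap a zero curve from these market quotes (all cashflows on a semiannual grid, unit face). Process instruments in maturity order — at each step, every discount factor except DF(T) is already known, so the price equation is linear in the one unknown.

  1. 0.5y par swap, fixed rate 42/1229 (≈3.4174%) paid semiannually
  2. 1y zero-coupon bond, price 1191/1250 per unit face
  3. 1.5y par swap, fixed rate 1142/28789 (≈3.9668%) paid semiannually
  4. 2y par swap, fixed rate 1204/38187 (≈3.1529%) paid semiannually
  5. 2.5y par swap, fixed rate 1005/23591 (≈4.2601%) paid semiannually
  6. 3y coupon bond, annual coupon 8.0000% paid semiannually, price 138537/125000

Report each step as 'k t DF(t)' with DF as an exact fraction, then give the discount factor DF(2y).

1 1/2 1229/1250
2 1 1191/1250
3 3/2 9429/10000
4 2 4699/5000
5 5/2 1799/2000
6 3 4421/5000
DF(2y) = 4699/5000 ≈ 0.939800

step 1 [0.5y] swap r/2=21/1229: DF=(1 − 21/1229·(0))/(1+21/1229) = 1229/1250 ≈ 0.983200
step 2 [1y] zero: DF = P = 1191/1250 ≈ 0.952800
step 3 [1.5y] swap r/2=571/28789: DF=(1 − 571/28789·(0.983200+0.952800))/(1+571/28789) = 9429/10000 ≈ 0.942900
step 4 [2y] swap r/2=602/38187: DF=(1 − 602/38187·(0.983200+0.952800+0.942900))/(1+602/38187) = 4699/5000 ≈ 0.939800
step 5 [2.5y] swap r/2=1005/47182: DF=(1 − 1005/47182·(0.983200+0.952800+0.942900+0.939800))/(1+1005/47182) = 1799/2000 ≈ 0.899500
step 6 [3y] bond c/2=1/25: DF=(138537/125000 − 1/25·(0.983200+0.952800+0.942900+0.939800+0.899500))/(1+1/25) = 4421/5000 ≈ 0.884200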